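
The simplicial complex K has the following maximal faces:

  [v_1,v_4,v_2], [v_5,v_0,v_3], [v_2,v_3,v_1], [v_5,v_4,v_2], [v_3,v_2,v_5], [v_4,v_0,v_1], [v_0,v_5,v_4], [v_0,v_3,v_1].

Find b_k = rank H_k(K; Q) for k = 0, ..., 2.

Fix the vertex order v_0 < v_1 < v_2 < v_3 < v_4 < v_5 and write every simplex with vertices in increasing order. Then dim K = 2 and the simplices of K are:

  0-simplices (6): [v_0], [v_1], [v_2], [v_3], [v_4], [v_5]
  1-simplices (12): [v_0,v_1], [v_0,v_3], [v_0,v_4], [v_0,v_5], [v_1,v_2], [v_1,v_3], [v_1,v_4], [v_2,v_3], [v_2,v_4], [v_2,v_5], [v_3,v_5], [v_4,v_5]
  2-simplices (8): [v_0,v_1,v_3], [v_0,v_1,v_4], [v_0,v_3,v_5], [v_0,v_4,v_5], [v_1,v_2,v_3], [v_1,v_2,v_4], [v_2,v_3,v_5], [v_2,v_4,v_5]

Hence C_0 ≅ Z^6, C_1 ≅ Z^12, C_2 ≅ Z^8.

Boundary ∂_1: C_1 → C_0 maps an edge to its endpoints' difference, ∂[p,q] = q − p.
This gives a 6×12 integer matrix of rank 5; reducing to Smith normal form yields diagonal entries (1,1,1,1,1).

The boundary map ∂_2: C_2 → C_1 maps a triangle to the signed sum of its edges. For instance
  ∂[v_1,v_2,v_4] = [v_2,v_4] − [v_1,v_4] + [v_1,v_2],
  ∂[v_0,v_4,v_5] = [v_4,v_5] − [v_0,v_5] + [v_0,v_4].
The resulting 12×8 matrix has rank 7, and its Smith normal form has invariant factors (1,1,1,1,1,1,1).

Reading off H_k = ker ∂_k / im ∂_{k+1}:

  H_0: rank C_0 − rank ∂_1 = 6 − 5 = 1, and the invariant factors of ∂_1 are all 1, so H_0 ≅ Z.
  H_1: rank ker ∂_1 − rank ∂_2 = (12 − 5) − 7 = 0, and the invariant factors of ∂_2 are all 1, so H_1 ≅ 0.
  H_2: rank ker ∂_2 − rank ∂_3 = (8 − 7) − 0 = 1, and there is no ∂_3, so H_2 ≅ Z.

As a check, the Euler characteristic is 6 − 12 + 8 = 2, which agrees with 1 − 0 + 1 = 2.

Hence the Betti numbers are b_0 = 1, b_1 = 0, b_2 = 1.

b_0 = 1, b_1 = 0, b_2 = 1.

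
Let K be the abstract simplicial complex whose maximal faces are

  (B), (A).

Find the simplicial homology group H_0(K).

Fix the vertex order A < B and write every simplex with vertices in increasing order. Then dim K = 0 and the simplices of K are:

  0-simplices (2): A, B

Hence C_0 ≅ Z^2.

Reading off H_k = ker ∂_k / im ∂_{k+1}:

  H_0: rank C_0 − rank ∂_1 = 2 − 0 = 2, and there is no ∂_1, so H_0 ≅ Z^2.

H_0 = Z^2.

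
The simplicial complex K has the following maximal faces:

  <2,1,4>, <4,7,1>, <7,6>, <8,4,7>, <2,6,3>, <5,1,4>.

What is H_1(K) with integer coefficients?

K has 8 vertices, 13 edges, 5 triangles.
rank ∂_1 = 7, rank ∂_2 = 5 ⇒ b_1 = 13 − 7 − 5 = 1; all invariant factors of ∂_2 are 1 so no torsion. So H_1 = Z.

H_1 ≅ Z.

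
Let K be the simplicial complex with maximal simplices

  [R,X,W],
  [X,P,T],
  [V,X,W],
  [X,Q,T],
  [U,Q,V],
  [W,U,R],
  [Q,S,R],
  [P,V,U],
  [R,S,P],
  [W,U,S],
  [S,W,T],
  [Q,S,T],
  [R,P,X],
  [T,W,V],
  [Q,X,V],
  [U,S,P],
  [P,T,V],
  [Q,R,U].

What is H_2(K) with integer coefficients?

Take the total order P < Q < R < S < T < U < V < W < X on the vertex set. Then K (dimension 2) consists of the simplices:

  0-simplices (9): P, Q, R, S, T, U, V, W, X
  1-simplices (27): PR, PS, PT, PU, PV, PX, QR, QS, QT, QU, QV, QX, RS, RU, RW, RX, ST, SU, SW, TV, TW, TX, UV, UW, VW, VX, WX
  2-simplices (18): PRS, PRX, PSU, PTV, PTX, PUV, QRS, QRU, QST, QTX, QUV, QVX, RUW, RWX, STW, SUW, TVW, VWX

giving chain groups C_0 ≅ Z^9, C_1 ≅ Z^27, C_2 ≅ Z^18.

∂_1: C_1 → C_0 maps an edge to its endpoints' difference, ∂[p,q] = q − p.
The resulting 9×27 matrix has rank 8, and its Smith normal form has invariant factors (1,1,1,1,1,1,1,1).

Boundary ∂_2: C_2 → C_1 acts by ∂[p,q,r] = [q,r] − [p,r] + [p,q]. For instance
  ∂QVX = VX − QX + QV,
  ∂PSU = SU − PU + PS.
The 27×18 boundary matrix has rank 18 and Smith normal form diag(1,1,1,1,1,1,1,1,1,1,1,1,1,1,1,1,1,2).

Reading off H_k = ker ∂_k / im ∂_{k+1}:

  H_2: rank ker ∂_2 − rank ∂_3 = (18 − 18) − 0 = 0, and there is no ∂_3, so H_2 = 0.

(K is a triangulation of the Klein bottle.)

H_2 = 0.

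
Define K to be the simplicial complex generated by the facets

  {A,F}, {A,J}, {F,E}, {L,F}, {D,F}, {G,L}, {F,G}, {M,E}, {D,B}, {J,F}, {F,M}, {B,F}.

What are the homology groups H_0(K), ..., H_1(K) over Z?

H_0 = Z,  H_1 = Z^4.

Take the total order A < B < D < E < F < G < J < L < M on the vertex set. Then K (dimension 1) consists of the simplices:

  0-simplices (9): A, B, D, E, F, G, J, L, M
  1-simplices (12): AF, AJ, BD, BF, DF, EF, EM, FG, FJ, FL, FM, GL

so the chain groups are C_0 ≅ Z^9, C_1 ≅ Z^12.

The boundary map ∂_1: C_1 → C_0 maps an edge to its endpoints' difference, ∂[p,q] = q − p.
This gives a 9×12 integer matrix of rank 8; reducing to Smith normal form yields diagonal entries (1,1,1,1,1,1,1,1).

Computing H_k = (kernel of ∂_k) / (image of ∂_{k+1}):

  H_0: rank C_0 − rank ∂_1 = 9 − 8 = 1, and the invariant factors of ∂_1 are all 1, so H_0 = Z.
  H_1: rank ker ∂_1 − rank ∂_2 = (12 − 8) − 0 = 4, and there is no ∂_2, so H_1 = Z^4.

As a check, the Euler characteristic is 9 − 12 = -3, which agrees with 1 − 4 = -3.
(K is a triangulation of a wedge of 4 circles.)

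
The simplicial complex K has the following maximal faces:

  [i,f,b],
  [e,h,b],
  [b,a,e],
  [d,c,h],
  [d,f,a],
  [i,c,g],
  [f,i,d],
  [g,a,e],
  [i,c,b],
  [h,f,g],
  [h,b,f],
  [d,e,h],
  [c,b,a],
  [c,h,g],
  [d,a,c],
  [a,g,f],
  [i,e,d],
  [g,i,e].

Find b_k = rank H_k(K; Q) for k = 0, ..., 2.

We work with the vertex ordering a < b < c < d < e < f < g < h < i. The simplices of K, each written with vertices in increasing order, are:

  0-simplices (9): a, b, c, d, e, f, g, h, i
  1-simplices (27): ab, ac, ad, ae, af, ag, bc, be, bf, bh, bi, cd, cg, ch, ci, de, df, dh, di, eg, eh, ei, fg, fh, fi, gh, gi
  2-simplices (18): abc, abe, acd, adf, aeg, afg, bci, beh, bfh, bfi, cdh, cgh, cgi, deh, dei, dfi, egi, fgh

so the chain groups are C_0 ≅ Z^9, C_1 ≅ Z^27, C_2 ≅ Z^18.

Boundary ∂_1: C_1 → C_0 is given by ∂[p,q] = [q] − [p].
The resulting 9×27 matrix has rank 8, and its Smith normal form has invariant factors (1,1,1,1,1,1,1,1).

The boundary map ∂_2: C_2 → C_1 maps a triangle to the signed sum of its edges. For instance
  ∂aeg = eg − ag + ae,
  ∂egi = gi − ei + eg.
The 27×18 boundary matrix has rank 17 and Smith normal form diag(1,1,1,1,1,1,1,1,1,1,1,1,1,1,1,1,1).

Reading off H_k = ker ∂_k / im ∂_{k+1}:

  H_0: rank C_0 − rank ∂_1 = 9 − 8 = 1, and the invariant factors of ∂_1 are all 1, so H_0 ≅ Z.
  H_1: rank ker ∂_1 − rank ∂_2 = (27 − 8) − 17 = 2, and the invariant factors of ∂_2 are all 1, so H_1 ≅ Z^2.
  H_2: rank ker ∂_2 − rank ∂_3 = (18 − 17) − 0 = 1, and there is no ∂_3, so H_2 ≅ Z.

(K is a triangulation of the torus T^2.)

Hence the Betti numbers are b_0 = 1, b_1 = 2, b_2 = 1.

b_0 = 1, b_1 = 2, b_2 = 1.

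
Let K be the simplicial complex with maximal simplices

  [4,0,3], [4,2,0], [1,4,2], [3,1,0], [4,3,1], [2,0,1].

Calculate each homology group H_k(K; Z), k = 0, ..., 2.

H_0 ≅ Z,  H_1 = 0,  H_2 ≅ Z.

Fix the vertex order 0 < 1 < 2 < 3 < 4 and write every simplex with vertices in increasing order. Then dim K = 2 and the simplices of K are:

  0-simplices (5): [0], [1], [2], [3], [4]
  1-simplices (9): [0,1], [0,2], [0,3], [0,4], [1,2], [1,3], [1,4], [2,4], [3,4]
  2-simplices (6): [0,1,2], [0,1,3], [0,2,4], [0,3,4], [1,2,4], [1,3,4]

so the chain groups are C_0 ≅ Z^5, C_1 ≅ Z^9, C_2 ≅ Z^6.

∂_1: C_1 → C_0 sends each edge [p,q] (with p < q) to q − p.
This gives a 5×9 integer matrix of rank 4; reducing to Smith normal form yields diagonal entries (1,1,1,1).

The boundary map ∂_2: C_2 → C_1 acts by ∂[p,q,r] = [q,r] − [p,r] + [p,q]. For instance
  ∂[1,3,4] = [3,4] − [1,4] + [1,3],
  ∂[0,2,4] = [2,4] − [0,4] + [0,2].
This gives a 9×6 integer matrix of rank 5; reducing to Smith normal form yields diagonal entries (1,1,1,1,1).

From H_k ≅ ker(∂_k) / im(∂_{k+1}) we obtain:

  H_0: rank C_0 − rank ∂_1 = 5 − 4 = 1, and the invariant factors of ∂_1 are all 1, so H_0 = Z.
  H_1: rank ker ∂_1 − rank ∂_2 = (9 − 4) − 5 = 0, and the invariant factors of ∂_2 are all 1, so H_1 = 0.
  H_2: rank ker ∂_2 − rank ∂_3 = (6 − 5) − 0 = 1, and there is no ∂_3, so H_2 = Z.

As a check, the Euler characteristic is 5 − 9 + 6 = 2, which agrees with 1 − 0 + 1 = 2.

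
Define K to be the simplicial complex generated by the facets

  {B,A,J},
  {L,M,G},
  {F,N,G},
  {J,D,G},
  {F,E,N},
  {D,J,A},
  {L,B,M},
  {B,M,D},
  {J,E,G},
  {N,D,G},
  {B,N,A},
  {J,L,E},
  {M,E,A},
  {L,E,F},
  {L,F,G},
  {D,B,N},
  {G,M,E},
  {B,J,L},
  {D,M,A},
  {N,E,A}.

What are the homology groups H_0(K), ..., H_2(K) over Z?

Take the total order A < B < D < E < F < G < J < L < M < N on the vertex set. Then K (dimension 2) consists of the simplices:

  0-simplices (10): A, B, D, E, F, G, J, L, M, N
  1-simplices (30): AB, AD, AE, AJ, AM, AN, BD, BJ, BL, BM, BN, DG, DJ, DM, DN, EF, EG, EJ, EL, EM, EN, FG, FL, FN, GJ, GL, GM, GN, JL, LM
  2-simplices (20): ABJ, ABN, ADJ, ADM, AEM, AEN, BDM, BDN, BJL, BLM, DGJ, DGN, EFL, EFN, EGJ, EGM, EJL, FGL, FGN, GLM

Hence C_0 ≅ Z^10, C_1 ≅ Z^30, C_2 ≅ Z^20.

Boundary ∂_1: C_1 → C_0 maps an edge to its endpoints' difference, ∂[p,q] = q − p. For instance
  ∂JL = L − J.
The resulting 10×30 matrix has rank 9, and its Smith normal form has invariant factors (1,1,1,1,1,1,1,1,1).

The boundary map ∂_2: C_2 → C_1 sends each 2-simplex [p,q,r] to [q,r] − [p,r] + [p,q]. For instance
  ∂EGJ = GJ − EJ + EG,
  ∂BDN = DN − BN + BD.
The resulting 30×20 matrix has rank 20, and its Smith normal form has invariant factors (1,1,1,1,1,1,1,1,1,1,1,1,1,1,1,1,1,1,1,2).

Now H_k = ker ∂_k / im ∂_{k+1}, so:

  H_0: rank C_0 − rank ∂_1 = 10 − 9 = 1, and the invariant factors of ∂_1 are all 1, so H_0 = Z.
  H_1: rank ker ∂_1 − rank ∂_2 = (30 − 9) − 20 = 1, and ∂_2 has invariant factor 2 > 1, so H_1 = Z ⊕ Z/2Z.
  H_2: rank ker ∂_2 − rank ∂_3 = (20 − 20) − 0 = 0, and there is no ∂_3, so H_2 = 0.

As a check, the Euler characteristic is 10 − 30 + 20 = 0, which agrees with 1 − 1 + 0 = 0.
(K is a triangulation of the Klein bottle.)

H_0 ≅ Z,  H_1 ≅ Z ⊕ Z/2Z,  H_2 = 0.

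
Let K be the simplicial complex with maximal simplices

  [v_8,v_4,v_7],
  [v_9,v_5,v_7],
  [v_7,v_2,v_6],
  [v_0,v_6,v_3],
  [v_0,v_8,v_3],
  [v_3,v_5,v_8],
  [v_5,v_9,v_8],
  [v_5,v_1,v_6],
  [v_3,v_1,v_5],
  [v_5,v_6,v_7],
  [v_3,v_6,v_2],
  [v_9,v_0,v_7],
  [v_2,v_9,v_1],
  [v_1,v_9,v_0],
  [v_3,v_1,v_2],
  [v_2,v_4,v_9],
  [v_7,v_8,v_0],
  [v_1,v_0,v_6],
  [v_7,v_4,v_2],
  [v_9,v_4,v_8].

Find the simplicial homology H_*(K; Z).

K has 10 vertices, 30 edges, 20 triangles.
rank ∂_0 = 0, rank ∂_1 = 9 ⇒ b_0 = 10 − 0 − 9 = 1; all invariant factors of ∂_1 are 1 so no torsion. So H_0 ≅ Z.
rank ∂_1 = 9, rank ∂_2 = 20 ⇒ b_1 = 30 − 9 − 20 = 1; ∂_2 has invariant factor(s) [2] giving torsion. So H_1 ≅ Z × Z/2.
rank ∂_2 = 20, rank ∂_3 = 0 ⇒ b_2 = 20 − 20 − 0 = 0. So H_2 ≅ 0.

H_0 = Z,  H_1 = Z × Z/2,  H_2 = 0.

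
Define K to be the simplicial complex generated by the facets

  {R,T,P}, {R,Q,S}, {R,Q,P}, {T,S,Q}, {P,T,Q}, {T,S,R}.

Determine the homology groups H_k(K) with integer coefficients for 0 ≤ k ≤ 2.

We work with the vertex ordering P < Q < R < S < T. The simplices of K, each written with vertices in increasing order, are:

  0-simplices (5): P, Q, R, S, T
  1-simplices (9): PQ, PR, PT, QR, QS, QT, RS, RT, ST
  2-simplices (6): PQR, PQT, PRT, QRS, QST, RST

so the chain groups are C_0 ≅ Z^5, C_1 ≅ Z^9, C_2 ≅ Z^6.

Boundary ∂_1: C_1 → C_0 is given by ∂[p,q] = [q] − [p].
This gives a 5×9 integer matrix of rank 4; reducing to Smith normal form yields diagonal entries (1,1,1,1).

∂_2: C_2 → C_1 sends each 2-simplex [p,q,r] to [q,r] − [p,r] + [p,q]. For instance
  ∂QST = ST − QT + QS,
  ∂PRT = RT − PT + PR.
This gives a 9×6 integer matrix of rank 5; reducing to Smith normal form yields diagonal entries (1,1,1,1,1).

Now H_k = ker ∂_k / im ∂_{k+1}, so:

  H_0: rank C_0 − rank ∂_1 = 5 − 4 = 1, and the invariant factors of ∂_1 are all 1, so H_0 ≅ Z.
  H_1: rank ker ∂_1 − rank ∂_2 = (9 − 4) − 5 = 0, and the invariant factors of ∂_2 are all 1, so H_1 ≅ 0.
  H_2: rank ker ∂_2 − rank ∂_3 = (6 − 5) − 0 = 1, and there is no ∂_3, so H_2 ≅ Z.

As a check, the Euler characteristic is 5 − 9 + 6 = 2, which agrees with 1 − 0 + 1 = 2.

H_0 = Z,  H_1 = 0,  H_2 = Z.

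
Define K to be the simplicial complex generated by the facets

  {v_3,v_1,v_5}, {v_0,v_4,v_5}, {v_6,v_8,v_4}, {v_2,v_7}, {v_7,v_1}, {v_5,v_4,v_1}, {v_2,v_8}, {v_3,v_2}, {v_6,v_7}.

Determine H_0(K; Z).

Order the vertices as v_0 < v_1 < v_2 < v_3 < v_4 < v_5 < v_6 < v_7 < v_8. Listing each simplex with vertices in this order, K has dimension 2 with simplices:

  0-simplices (9): [v_0], [v_1], [v_2], [v_3], [v_4], [v_5], [v_6], [v_7], [v_8]
  1-simplices (15): (15 of them)
  2-simplices (4): [v_0,v_4,v_5], [v_1,v_3,v_5], [v_1,v_4,v_5], [v_4,v_6,v_8]

so the chain groups are C_0 ≅ Z^9, C_1 ≅ Z^15, C_2 ≅ Z^4.

∂_1: C_1 → C_0 sends each edge [p,q] (with p < q) to q − p. For instance
  ∂[v_0,v_5] = [v_5] − [v_0].
The 9×15 boundary matrix has rank 8 and Smith normal form diag(1,1,1,1,1,1,1,1).

Boundary ∂_2: C_2 → C_1 acts by ∂[p,q,r] = [q,r] − [p,r] + [p,q]. For instance
  ∂[v_1,v_4,v_5] = [v_4,v_5] − [v_1,v_5] + [v_1,v_4],
  ∂[v_4,v_6,v_8] = [v_6,v_8] − [v_4,v_8] + [v_4,v_6].
As a 15×4 matrix over Z this has rank 4, with invariant factors (1,1,1,1).

Computing H_k = (kernel of ∂_k) / (image of ∂_{k+1}):

  H_0: rank C_0 − rank ∂_1 = 9 − 8 = 1, and the invariant factors of ∂_1 are all 1, so H_0 = Z.

H_0 = Z.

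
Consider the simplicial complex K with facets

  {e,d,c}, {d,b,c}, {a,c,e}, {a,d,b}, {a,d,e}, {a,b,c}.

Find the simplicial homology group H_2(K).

We work with the vertex ordering a < b < c < d < e. The simplices of K, each written with vertices in increasing order, are:

  0-simplices (5): a, b, c, d, e
  1-simplices (9): ab, ac, ad, ae, bc, bd, cd, ce, de
  2-simplices (6): abc, abd, ace, ade, bcd, cde

so the chain groups are C_0 ≅ Z^5, C_1 ≅ Z^9, C_2 ≅ Z^6.

∂_1: C_1 → C_0 maps an edge to its endpoints' difference, ∂[p,q] = q − p.
As a 5×9 matrix over Z this has rank 4, with invariant factors (1,1,1,1).

Boundary ∂_2: C_2 → C_1 sends each 2-simplex [p,q,r] to [q,r] − [p,r] + [p,q]. For instance
  ∂bcd = cd − bd + bc,
  ∂cde = de − ce + cd.
This gives a 9×6 integer matrix of rank 5; reducing to Smith normal form yields diagonal entries (1,1,1,1,1).

Reading off H_k = ker ∂_k / im ∂_{k+1}:

  H_2: rank ker ∂_2 − rank ∂_3 = (6 − 5) − 0 = 1, and there is no ∂_3, so H_2 ≅ Z.

(K is a triangulation of the 2-sphere S^2.)

H_2 ≅ Z.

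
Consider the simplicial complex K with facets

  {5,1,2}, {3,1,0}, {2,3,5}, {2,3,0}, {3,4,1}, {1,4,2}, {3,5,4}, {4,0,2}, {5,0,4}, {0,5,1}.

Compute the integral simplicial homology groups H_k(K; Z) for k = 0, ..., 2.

We work with the vertex ordering 0 < 1 < 2 < 3 < 4 < 5. The simplices of K, each written with vertices in increasing order, are:

  0-simplices (6): [0], [1], [2], [3], [4], [5]
  1-simplices (15): [0,1], [0,2], [0,3], [0,4], [0,5], [1,2], [1,3], [1,4], [1,5], [2,3], [2,4], [2,5], [3,4], [3,5], [4,5]
  2-simplices (10): [0,1,3], [0,1,5], [0,2,3], [0,2,4], [0,4,5], [1,2,4], [1,2,5], [1,3,4], [2,3,5], [3,4,5]

giving chain groups C_0 ≅ Z^6, C_1 ≅ Z^15, C_2 ≅ Z^10.

∂_1: C_1 → C_0 maps an edge to its endpoints' difference, ∂[p,q] = q − p. For instance
  ∂[2,5] = [5] − [2].
The resulting 6×15 matrix has rank 5, and its Smith normal form has invariant factors (1,1,1,1,1).

Boundary ∂_2: C_2 → C_1 acts by ∂[p,q,r] = [q,r] − [p,r] + [p,q]. For instance
  ∂[1,2,4] = [2,4] − [1,4] + [1,2],
  ∂[0,2,4] = [2,4] − [0,4] + [0,2].
The resulting 15×10 matrix has rank 10, and its Smith normal form has invariant factors (1,1,1,1,1,1,1,1,1,2).

Reading off H_k = ker ∂_k / im ∂_{k+1}:

  H_0: rank C_0 − rank ∂_1 = 6 − 5 = 1, and the invariant factors of ∂_1 are all 1, so H_0 = Z.
  H_1: rank ker ∂_1 − rank ∂_2 = (15 − 5) − 10 = 0, and ∂_2 has invariant factor 2 > 1, so H_1 = Z_2.
  H_2: rank ker ∂_2 − rank ∂_3 = (10 − 10) − 0 = 0, and there is no ∂_3, so H_2 = 0.

As a check, the Euler characteristic is 6 − 15 + 10 = 1, which agrees with 1 − 0 + 0 = 1.

H_0 ≅ Z,  H_1 ≅ Z_2,  H_2 = 0.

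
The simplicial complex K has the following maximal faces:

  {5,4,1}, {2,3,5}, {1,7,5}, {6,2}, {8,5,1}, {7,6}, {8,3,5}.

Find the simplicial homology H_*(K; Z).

H_0 = Z,  H_1 = Z,  H_2 = 0.

We work with the vertex ordering 1 < 2 < 3 < 4 < 5 < 6 < 7 < 8. The simplices of K, each written with vertices in increasing order, are:

  0-simplices (8): [1], [2], [3], [4], [5], [6], [7], [8]
  1-simplices (13): [1,4], [1,5], [1,7], [1,8], [2,3], [2,5], [2,6], [3,5], [3,8], [4,5], [5,7], [5,8], [6,7]
  2-simplices (5): [1,4,5], [1,5,7], [1,5,8], [2,3,5], [3,5,8]

giving chain groups C_0 ≅ Z^8, C_1 ≅ Z^13, C_2 ≅ Z^5.

∂_1: C_1 → C_0 sends each edge [p,q] (with p < q) to q − p. For instance
  ∂[3,8] = [8] − [3].
This gives a 8×13 integer matrix of rank 7; reducing to Smith normal form yields diagonal entries (1,1,1,1,1,1,1).

The boundary map ∂_2: C_2 → C_1 sends each 2-simplex [p,q,r] to [q,r] − [p,r] + [p,q]. For instance
  ∂[2,3,5] = [3,5] − [2,5] + [2,3],
  ∂[1,5,8] = [5,8] − [1,8] + [1,5].
The 13×5 boundary matrix has rank 5 and Smith normal form diag(1,1,1,1,1).

Computing H_k = (kernel of ∂_k) / (image of ∂_{k+1}):

  H_0: rank C_0 − rank ∂_1 = 8 − 7 = 1, and the invariant factors of ∂_1 are all 1, so H_0 = Z.
  H_1: rank ker ∂_1 − rank ∂_2 = (13 − 7) − 5 = 1, and the invariant factors of ∂_2 are all 1, so H_1 = Z.
  H_2: rank ker ∂_2 − rank ∂_3 = (5 − 5) − 0 = 0, and there is no ∂_3, so H_2 = 0.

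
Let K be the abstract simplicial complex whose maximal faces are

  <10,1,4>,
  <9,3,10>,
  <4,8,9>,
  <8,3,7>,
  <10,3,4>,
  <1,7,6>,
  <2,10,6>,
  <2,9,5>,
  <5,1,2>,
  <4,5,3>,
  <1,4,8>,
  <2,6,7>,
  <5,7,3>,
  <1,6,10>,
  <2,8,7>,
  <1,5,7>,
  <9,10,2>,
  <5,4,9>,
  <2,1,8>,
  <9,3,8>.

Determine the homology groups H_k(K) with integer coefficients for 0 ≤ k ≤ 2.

H_0 ≅ Z,  H_1 ≅ Z ⊕ Z/2,  H_2 = 0.

Fix the vertex order 1 < 2 < 3 < 4 < 5 < 6 < 7 < 8 < 9 < 10 and write every simplex with vertices in increasing order. Then dim K = 2 and the simplices of K are:

  0-simplices (10): [1], [2], [3], [4], [5], [6], [7], [8], [9], [10]
  1-simplices (30): (30 of them)
  2-simplices (20): (20 of them)

Hence C_0 ≅ Z^10, C_1 ≅ Z^30, C_2 ≅ Z^20.

∂_1: C_1 → C_0 maps an edge to its endpoints' difference, ∂[p,q] = q − p.
This gives a 10×30 integer matrix of rank 9; reducing to Smith normal form yields diagonal entries (1,1,1,1,1,1,1,1,1).

Boundary ∂_2: C_2 → C_1 sends each 2-simplex [p,q,r] to [q,r] − [p,r] + [p,q]. For instance
  ∂[1,4,8] = [4,8] − [1,8] + [1,4],
  ∂[4,5,9] = [5,9] − [4,9] + [4,5].
As a 30×20 matrix over Z this has rank 20, with invariant factors (1,1,1,1,1,1,1,1,1,1,1,1,1,1,1,1,1,1,1,2).

Reading off H_k = ker ∂_k / im ∂_{k+1}:

  H_0: rank C_0 − rank ∂_1 = 10 − 9 = 1, and the invariant factors of ∂_1 are all 1, so H_0 = Z.
  H_1: rank ker ∂_1 − rank ∂_2 = (30 − 9) − 20 = 1, and ∂_2 has invariant factor 2 > 1, so H_1 = Z ⊕ Z/2.
  H_2: rank ker ∂_2 − rank ∂_3 = (20 − 20) − 0 = 0, and there is no ∂_3, so H_2 = 0.

As a check, the Euler characteristic is 10 − 30 + 20 = 0, which agrees with 1 − 1 + 0 = 0.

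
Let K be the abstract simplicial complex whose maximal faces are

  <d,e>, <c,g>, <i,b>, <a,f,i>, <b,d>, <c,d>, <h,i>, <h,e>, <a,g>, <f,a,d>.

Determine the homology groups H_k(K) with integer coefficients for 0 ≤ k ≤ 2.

Fix the vertex order a < b < c < d < e < f < g < h < i and write every simplex with vertices in increasing order. Then dim K = 2 and the simplices of K are:

  0-simplices (9): a, b, c, d, e, f, g, h, i
  1-simplices (13): ad, af, ag, ai, bd, bi, cd, cg, de, df, eh, fi, hi
  2-simplices (2): adf, afi

giving chain groups C_0 ≅ Z^9, C_1 ≅ Z^13, C_2 ≅ Z^2.

Boundary ∂_1: C_1 → C_0 maps an edge to its endpoints' difference, ∂[p,q] = q − p. For instance
  ∂bi = i − b.
As a 9×13 matrix over Z this has rank 8, with invariant factors (1,1,1,1,1,1,1,1).

Boundary ∂_2: C_2 → C_1 acts by ∂[p,q,r] = [q,r] − [p,r] + [p,q]. For instance
  ∂afi = fi − ai + af,
  ∂adf = df − af + ad.
This gives a 13×2 integer matrix of rank 2; reducing to Smith normal form yields diagonal entries (1,1).

Computing H_k = (kernel of ∂_k) / (image of ∂_{k+1}):

  H_0: rank C_0 − rank ∂_1 = 9 − 8 = 1, and the invariant factors of ∂_1 are all 1, so H_0 ≅ Z.
  H_1: rank ker ∂_1 − rank ∂_2 = (13 − 8) − 2 = 3, and the invariant factors of ∂_2 are all 1, so H_1 ≅ Z^3.
  H_2: rank ker ∂_2 − rank ∂_3 = (2 − 2) − 0 = 0, and there is no ∂_3, so H_2 ≅ 0.

H_0 ≅ Z,  H_1 ≅ Z^3,  H_2 = 0.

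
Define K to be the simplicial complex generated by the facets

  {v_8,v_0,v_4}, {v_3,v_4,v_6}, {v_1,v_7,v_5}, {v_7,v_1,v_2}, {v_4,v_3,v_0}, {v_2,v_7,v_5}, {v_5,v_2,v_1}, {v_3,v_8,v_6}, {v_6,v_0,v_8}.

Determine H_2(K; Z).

K has 9 vertices, 16 edges, 9 triangles.
rank ∂_2 = 8, rank ∂_3 = 0 ⇒ b_2 = 9 − 8 − 0 = 1. So H_2 ≅ Z.

H_2 ≅ Z.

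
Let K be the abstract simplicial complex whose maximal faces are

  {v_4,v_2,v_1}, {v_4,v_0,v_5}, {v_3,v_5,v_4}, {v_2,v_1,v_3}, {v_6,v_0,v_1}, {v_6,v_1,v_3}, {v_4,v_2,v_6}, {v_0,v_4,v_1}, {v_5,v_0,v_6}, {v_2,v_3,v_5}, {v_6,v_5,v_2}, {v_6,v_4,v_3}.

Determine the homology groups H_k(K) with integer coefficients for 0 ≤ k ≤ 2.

Fix the vertex order v_0 < v_1 < v_2 < v_3 < v_4 < v_5 < v_6 and write every simplex with vertices in increasing order. Then dim K = 2 and the simplices of K are:

  0-simplices (7): [v_0], [v_1], [v_2], [v_3], [v_4], [v_5], [v_6]
  1-simplices (18): (18 of them)
  2-simplices (12): (12 of them)

so the chain groups are C_0 ≅ Z^7, C_1 ≅ Z^18, C_2 ≅ Z^12.

Boundary ∂_1: C_1 → C_0 sends each edge [p,q] (with p < q) to q − p. For instance
  ∂[v_1,v_6] = [v_6] − [v_1].
This gives a 7×18 integer matrix of rank 6; reducing to Smith normal form yields diagonal entries (1,1,1,1,1,1).

The boundary map ∂_2: C_2 → C_1 acts by ∂[p,q,r] = [q,r] − [p,r] + [p,q]. For instance
  ∂[v_2,v_5,v_6] = [v_5,v_6] − [v_2,v_6] + [v_2,v_5],
  ∂[v_0,v_5,v_6] = [v_5,v_6] − [v_0,v_6] + [v_0,v_5].
This gives a 18×12 integer matrix of rank 12; reducing to Smith normal form yields diagonal entries (1,1,1,1,1,1,1,1,1,1,1,2).

From H_k ≅ ker(∂_k) / im(∂_{k+1}) we obtain:

  H_0: rank C_0 − rank ∂_1 = 7 − 6 = 1, and the invariant factors of ∂_1 are all 1, so H_0 ≅ Z.
  H_1: rank ker ∂_1 − rank ∂_2 = (18 − 6) − 12 = 0, and ∂_2 has invariant factor 2 > 1, so H_1 ≅ Z_2.
  H_2: rank ker ∂_2 − rank ∂_3 = (12 − 12) − 0 = 0, and there is no ∂_3, so H_2 ≅ 0.

H_0 ≅ Z,  H_1 ≅ Z_2,  H_2 = 0.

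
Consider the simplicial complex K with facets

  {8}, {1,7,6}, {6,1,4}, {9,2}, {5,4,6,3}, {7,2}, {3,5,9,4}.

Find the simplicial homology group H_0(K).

K has 9 vertices, 15 edges, 9 triangles, 2 3-simplices.
rank ∂_0 = 0, rank ∂_1 = 7 ⇒ b_0 = 9 − 0 − 7 = 2; all invariant factors of ∂_1 are 1 so no torsion. So H_0 ≅ Z^2.

H_0 = Z^2.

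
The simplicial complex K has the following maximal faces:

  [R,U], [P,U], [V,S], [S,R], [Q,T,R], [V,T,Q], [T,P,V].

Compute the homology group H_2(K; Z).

H_2 = 0.

Order the vertices as P < Q < R < S < T < U < V. Listing each simplex with vertices in this order, K has dimension 2 with simplices:

  0-simplices (7): P, Q, R, S, T, U, V
  1-simplices (11): PT, PU, PV, QR, QT, QV, RS, RT, RU, SV, TV
  2-simplices (3): PTV, QRT, QTV

so the chain groups are C_0 ≅ Z^7, C_1 ≅ Z^11, C_2 ≅ Z^3.

Boundary ∂_1: C_1 → C_0 sends each edge [p,q] (with p < q) to q − p. For instance
  ∂RU = U − R.
As a 7×11 matrix over Z this has rank 6, with invariant factors (1,1,1,1,1,1).

∂_2: C_2 → C_1 sends each 2-simplex [p,q,r] to [q,r] − [p,r] + [p,q]. For instance
  ∂PTV = TV − PV + PT,
  ∂QRT = RT − QT + QR.
The 11×3 boundary matrix has rank 3 and Smith normal form diag(1,1,1).

From H_k ≅ ker(∂_k) / im(∂_{k+1}) we obtain:

  H_2: rank ker ∂_2 − rank ∂_3 = (3 − 3) − 0 = 0, and there is no ∂_3, so H_2 = 0.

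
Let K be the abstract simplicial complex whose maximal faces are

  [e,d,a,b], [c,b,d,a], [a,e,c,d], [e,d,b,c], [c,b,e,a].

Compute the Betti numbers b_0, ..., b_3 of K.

We work with the vertex ordering a < b < c < d < e. The simplices of K, each written with vertices in increasing order, are:

  0-simplices (5): a, b, c, d, e
  1-simplices (10): ab, ac, ad, ae, bc, bd, be, cd, ce, de
  2-simplices (10): abc, abd, abe, acd, ace, ade, bcd, bce, bde, cde
  3-simplices (5): abcd, abce, abde, acde, bcde

giving chain groups C_0 ≅ Z^5, C_1 ≅ Z^10, C_2 ≅ Z^10, C_3 ≅ Z^5.

Boundary ∂_1: C_1 → C_0 sends each edge [p,q] (with p < q) to q − p.
The 5×10 boundary matrix has rank 4 and Smith normal form diag(1,1,1,1).

The boundary map ∂_2: C_2 → C_1 maps a triangle to the signed sum of its edges. For instance
  ∂abe = be − ae + ab,
  ∂bce = ce − be + bc.
The 10×10 boundary matrix has rank 6 and Smith normal form diag(1,1,1,1,1,1).

The boundary map ∂_3: C_3 → C_2 sends each 3-simplex σ to the alternating sum Σ_i (−1)^i (σ with its i-th vertex removed). For instance
  ∂bcde = cde − bde + bce − bcd,
  ∂acde = cde − ade + ace − acd.
This gives a 10×5 integer matrix of rank 4; reducing to Smith normal form yields diagonal entries (1,1,1,1).

Reading off H_k = ker ∂_k / im ∂_{k+1}:

  H_0: rank C_0 − rank ∂_1 = 5 − 4 = 1, and the invariant factors of ∂_1 are all 1, so H_0 ≅ Z.
  H_1: rank ker ∂_1 − rank ∂_2 = (10 − 4) − 6 = 0, and the invariant factors of ∂_2 are all 1, so H_1 ≅ 0.
  H_2: rank ker ∂_2 − rank ∂_3 = (10 − 6) − 4 = 0, and the invariant factors of ∂_3 are all 1, so H_2 ≅ 0.
  H_3: rank ker ∂_3 − rank ∂_4 = (5 − 4) − 0 = 1, and there is no ∂_4, so H_3 ≅ Z.

As a check, the Euler characteristic is 5 − 10 + 10 − 5 = 0, which agrees with 1 − 0 + 0 − 1 = 0.
(K is a triangulation of the 3-sphere S^3.)

Hence the Betti numbers are b_0 = 1, b_1 = 0, b_2 = 0, b_3 = 1.

b_0 = 1, b_1 = 0, b_2 = 0, b_3 = 1.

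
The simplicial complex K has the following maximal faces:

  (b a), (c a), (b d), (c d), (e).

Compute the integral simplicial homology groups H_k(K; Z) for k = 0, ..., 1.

K has 5 vertices, 4 edges.
rank ∂_0 = 0, rank ∂_1 = 3 ⇒ b_0 = 5 − 0 − 3 = 2; all invariant factors of ∂_1 are 1 so no torsion. So H_0 = Z^2.
rank ∂_1 = 3, rank ∂_2 = 0 ⇒ b_1 = 4 − 3 − 0 = 1. So H_1 = Z.

H_0 ≅ Z^2,  H_1 ≅ Z.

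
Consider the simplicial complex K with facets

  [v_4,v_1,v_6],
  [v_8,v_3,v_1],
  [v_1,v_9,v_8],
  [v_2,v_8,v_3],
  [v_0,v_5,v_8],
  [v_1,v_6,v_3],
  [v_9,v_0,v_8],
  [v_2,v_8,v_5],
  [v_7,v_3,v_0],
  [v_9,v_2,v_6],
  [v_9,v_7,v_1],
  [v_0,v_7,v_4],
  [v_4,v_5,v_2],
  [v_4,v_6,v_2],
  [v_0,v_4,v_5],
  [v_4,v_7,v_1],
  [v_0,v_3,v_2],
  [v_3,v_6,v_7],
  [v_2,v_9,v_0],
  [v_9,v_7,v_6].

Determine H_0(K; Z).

H_0 ≅ Z.

Order the vertices as v_0 < v_1 < v_2 < v_3 < v_4 < v_5 < v_6 < v_7 < v_8 < v_9. Listing each simplex with vertices in this order, K has dimension 2 with simplices:

  0-simplices (10): [v_0], [v_1], [v_2], [v_3], [v_4], [v_5], [v_6], [v_7], [v_8], [v_9]
  1-simplices (30): (30 of them)
  2-simplices (20): (20 of them)

giving chain groups C_0 ≅ Z^10, C_1 ≅ Z^30, C_2 ≅ Z^20.

∂_1: C_1 → C_0 maps an edge to its endpoints' difference, ∂[p,q] = q − p.
As a 10×30 matrix over Z this has rank 9, with invariant factors (1,1,1,1,1,1,1,1,1).

∂_2: C_2 → C_1 sends each 2-simplex [p,q,r] to [q,r] − [p,r] + [p,q]. For instance
  ∂[v_3,v_6,v_7] = [v_6,v_7] − [v_3,v_7] + [v_3,v_6],
  ∂[v_1,v_3,v_8] = [v_3,v_8] − [v_1,v_8] + [v_1,v_3].
As a 30×20 matrix over Z this has rank 20, with invariant factors (1,1,1,1,1,1,1,1,1,1,1,1,1,1,1,1,1,1,1,2).

Reading off H_k = ker ∂_k / im ∂_{k+1}:

  H_0: rank C_0 − rank ∂_1 = 10 − 9 = 1, and the invariant factors of ∂_1 are all 1, so H_0 = Z.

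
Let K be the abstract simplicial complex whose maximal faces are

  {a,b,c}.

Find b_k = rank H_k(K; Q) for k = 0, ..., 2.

b_0 = 1, b_1 = 0, b_2 = 0.

Order the vertices as a < b < c. Listing each simplex with vertices in this order, K has dimension 2 with simplices:

  0-simplices (3): a, b, c
  1-simplices (3): ab, ac, bc
  2-simplices (1): abc

so the chain groups are C_0 ≅ Z^3, C_1 ≅ Z^3, C_2 ≅ Z^1.

The boundary map ∂_1: C_1 → C_0 sends each edge [p,q] (with p < q) to q − p.
The 3×3 boundary matrix has rank 2 and Smith normal form diag(1,1).

∂_2: C_2 → C_1 acts by ∂[p,q,r] = [q,r] − [p,r] + [p,q]. For instance
  ∂abc = bc − ac + ab.
This gives a 3×1 integer matrix of rank 1; reducing to Smith normal form yields diagonal entries (1).

From H_k ≅ ker(∂_k) / im(∂_{k+1}) we obtain:

  H_0: rank C_0 − rank ∂_1 = 3 − 2 = 1, and the invariant factors of ∂_1 are all 1, so H_0 = Z.
  H_1: rank ker ∂_1 − rank ∂_2 = (3 − 2) − 1 = 0, and the invariant factors of ∂_2 are all 1, so H_1 = 0.
  H_2: rank ker ∂_2 − rank ∂_3 = (1 − 1) − 0 = 0, and there is no ∂_3, so H_2 = 0.

(K is a triangulation of the 2-simplex.)

Hence the Betti numbers are b_0 = 1, b_1 = 0, b_2 = 0.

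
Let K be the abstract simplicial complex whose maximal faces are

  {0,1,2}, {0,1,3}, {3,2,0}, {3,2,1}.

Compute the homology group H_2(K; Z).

Order the vertices as 0 < 1 < 2 < 3. Listing each simplex with vertices in this order, K has dimension 2 with simplices:

  0-simplices (4): [0], [1], [2], [3]
  1-simplices (6): [0,1], [0,2], [0,3], [1,2], [1,3], [2,3]
  2-simplices (4): [0,1,2], [0,1,3], [0,2,3], [1,2,3]

Hence C_0 ≅ Z^4, C_1 ≅ Z^6, C_2 ≅ Z^4.

∂_1: C_1 → C_0 is given by ∂[p,q] = [q] − [p]. For instance
  ∂[0,2] = [2] − [0].
The 4×6 boundary matrix has rank 3 and Smith normal form diag(1,1,1).

Boundary ∂_2: C_2 → C_1 acts by ∂[p,q,r] = [q,r] − [p,r] + [p,q]. For instance
  ∂[0,2,3] = [2,3] − [0,3] + [0,2],
  ∂[0,1,2] = [1,2] − [0,2] + [0,1].
As a 6×4 matrix over Z this has rank 3, with invariant factors (1,1,1).

From H_k ≅ ker(∂_k) / im(∂_{k+1}) we obtain:

  H_2: rank ker ∂_2 − rank ∂_3 = (4 − 3) − 0 = 1, and there is no ∂_3, so H_2 = Z.

H_2 ≅ Z.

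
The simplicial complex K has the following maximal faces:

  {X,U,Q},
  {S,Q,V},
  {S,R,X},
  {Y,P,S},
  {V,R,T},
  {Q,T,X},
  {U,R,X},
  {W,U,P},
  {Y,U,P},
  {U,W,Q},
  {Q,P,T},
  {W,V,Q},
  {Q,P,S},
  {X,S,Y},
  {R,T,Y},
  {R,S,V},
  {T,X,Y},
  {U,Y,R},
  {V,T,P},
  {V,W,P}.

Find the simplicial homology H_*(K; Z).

Fix the vertex order P < Q < R < S < T < U < V < W < X < Y and write every simplex with vertices in increasing order. Then dim K = 2 and the simplices of K are:

  0-simplices (10): P, Q, R, S, T, U, V, W, X, Y
  1-simplices (30): PQ, PS, PT, PU, PV, PW, PY, QS, QT, QU, QV, QW, QX, RS, RT, RU, RV, RX, RY, SV, SX, SY, TV, TX, TY, UW, UX, UY, VW, XY
  2-simplices (20): PQS, PQT, PSY, PTV, PUW, PUY, PVW, QSV, QTX, QUW, QUX, QVW, RSV, RSX, RTV, RTY, RUX, RUY, SXY, TXY

giving chain groups C_0 ≅ Z^10, C_1 ≅ Z^30, C_2 ≅ Z^20.

Boundary ∂_1: C_1 → C_0 maps an edge to its endpoints' difference, ∂[p,q] = q − p. For instance
  ∂RV = V − R.
As a 10×30 matrix over Z this has rank 9, with invariant factors (1,1,1,1,1,1,1,1,1).

The boundary map ∂_2: C_2 → C_1 acts by ∂[p,q,r] = [q,r] − [p,r] + [p,q]. For instance
  ∂RTY = TY − RY + RT,
  ∂SXY = XY − SY + SX.
As a 30×20 matrix over Z this has rank 20, with invariant factors (1,1,1,1,1,1,1,1,1,1,1,1,1,1,1,1,1,1,1,2).

Computing H_k = (kernel of ∂_k) / (image of ∂_{k+1}):

  H_0: rank C_0 − rank ∂_1 = 10 − 9 = 1, and the invariant factors of ∂_1 are all 1, so H_0 = Z.
  H_1: rank ker ∂_1 − rank ∂_2 = (30 − 9) − 20 = 1, and ∂_2 has invariant factor 2 > 1, so H_1 = Z × Z/2.
  H_2: rank ker ∂_2 − rank ∂_3 = (20 − 20) − 0 = 0, and there is no ∂_3, so H_2 = 0.

(K is a triangulation of the Klein bottle.)

H_0 = Z,  H_1 = Z × Z/2,  H_2 = 0.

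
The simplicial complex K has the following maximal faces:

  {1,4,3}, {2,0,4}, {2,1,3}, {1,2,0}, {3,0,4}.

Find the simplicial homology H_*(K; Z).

K has 5 vertices, 10 edges, 5 triangles.
rank ∂_0 = 0, rank ∂_1 = 4 ⇒ b_0 = 5 − 0 − 4 = 1; all invariant factors of ∂_1 are 1 so no torsion. So H_0 ≅ Z.
rank ∂_1 = 4, rank ∂_2 = 5 ⇒ b_1 = 10 − 4 − 5 = 1; all invariant factors of ∂_2 are 1 so no torsion. So H_1 ≅ Z.
rank ∂_2 = 5, rank ∂_3 = 0 ⇒ b_2 = 5 − 5 − 0 = 0. So H_2 ≅ 0.

H_0 ≅ Z,  H_1 ≅ Z,  H_2 = 0.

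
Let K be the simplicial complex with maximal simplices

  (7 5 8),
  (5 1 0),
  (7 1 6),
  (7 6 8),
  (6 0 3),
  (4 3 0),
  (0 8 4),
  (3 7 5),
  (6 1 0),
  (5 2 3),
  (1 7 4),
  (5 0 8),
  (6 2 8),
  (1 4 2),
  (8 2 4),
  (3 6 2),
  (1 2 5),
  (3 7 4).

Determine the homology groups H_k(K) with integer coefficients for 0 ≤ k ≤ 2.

K has 9 vertices, 27 edges, 18 triangles.
rank ∂_0 = 0, rank ∂_1 = 8 ⇒ b_0 = 9 − 0 − 8 = 1; all invariant factors of ∂_1 are 1 so no torsion. So H_0 ≅ Z.
rank ∂_1 = 8, rank ∂_2 = 17 ⇒ b_1 = 27 − 8 − 17 = 2; all invariant factors of ∂_2 are 1 so no torsion. So H_1 ≅ Z^2.
rank ∂_2 = 17, rank ∂_3 = 0 ⇒ b_2 = 18 − 17 − 0 = 1. So H_2 ≅ Z.

H_0 = Z,  H_1 = Z^2,  H_2 = Z.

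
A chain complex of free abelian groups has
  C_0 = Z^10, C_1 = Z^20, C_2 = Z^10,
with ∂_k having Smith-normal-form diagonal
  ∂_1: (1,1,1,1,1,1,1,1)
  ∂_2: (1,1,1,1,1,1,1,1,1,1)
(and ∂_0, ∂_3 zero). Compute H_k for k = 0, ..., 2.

H_0 = Z^2,  H_1 = Z^2,  H_2 = 0.

H_0: b_0 = 10 − 0 − 8 = 2; torsion from ∂_1 factors > 1: none. So H_0 = Z^2.
H_1: b_1 = 20 − 8 − 10 = 2; torsion from ∂_2 factors > 1: none. So H_1 = Z^2.
H_2: b_2 = 10 − 10 − 0 = 0; torsion from ∂_3 factors > 1: none. So H_2 = 0.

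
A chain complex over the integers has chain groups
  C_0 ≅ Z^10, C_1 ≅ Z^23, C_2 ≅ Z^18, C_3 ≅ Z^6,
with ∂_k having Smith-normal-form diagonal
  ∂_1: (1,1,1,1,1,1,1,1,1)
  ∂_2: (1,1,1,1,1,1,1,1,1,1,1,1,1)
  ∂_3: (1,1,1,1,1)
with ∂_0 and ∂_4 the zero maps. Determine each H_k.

H_0: b_0 = 10 − 0 − 9 = 1; torsion from ∂_1 factors > 1: none. So H_0 ≅ Z.
H_1: b_1 = 23 − 9 − 13 = 1; torsion from ∂_2 factors > 1: none. So H_1 ≅ Z.
H_2: b_2 = 18 − 13 − 5 = 0; torsion from ∂_3 factors > 1: none. So H_2 ≅ 0.
H_3: b_3 = 6 − 5 − 0 = 1; torsion from ∂_4 factors > 1: none. So H_3 ≅ Z.

H_0 ≅ Z,  H_1 ≅ Z,  H_2 = 0,  H_3 ≅ Z.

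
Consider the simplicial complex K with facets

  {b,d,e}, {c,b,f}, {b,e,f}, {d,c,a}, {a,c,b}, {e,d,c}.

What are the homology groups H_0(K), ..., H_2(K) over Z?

Order the vertices as a < b < c < d < e < f. Listing each simplex with vertices in this order, K has dimension 2 with simplices:

  0-simplices (6): a, b, c, d, e, f
  1-simplices (12): ab, ac, ad, bc, bd, be, bf, cd, ce, cf, de, ef
  2-simplices (6): abc, acd, bcf, bde, bef, cde

giving chain groups C_0 ≅ Z^6, C_1 ≅ Z^12, C_2 ≅ Z^6.

The boundary map ∂_1: C_1 → C_0 maps an edge to its endpoints' difference, ∂[p,q] = q − p.
The resulting 6×12 matrix has rank 5, and its Smith normal form has invariant factors (1,1,1,1,1).

∂_2: C_2 → C_1 maps a triangle to the signed sum of its edges. For instance
  ∂acd = cd − ad + ac,
  ∂abc = bc − ac + ab.
As a 12×6 matrix over Z this has rank 6, with invariant factors (1,1,1,1,1,1).

Reading off H_k = ker ∂_k / im ∂_{k+1}:

  H_0: rank C_0 − rank ∂_1 = 6 − 5 = 1, and the invariant factors of ∂_1 are all 1, so H_0 ≅ Z.
  H_1: rank ker ∂_1 − rank ∂_2 = (12 − 5) − 6 = 1, and the invariant factors of ∂_2 are all 1, so H_1 ≅ Z.
  H_2: rank ker ∂_2 − rank ∂_3 = (6 − 6) − 0 = 0, and there is no ∂_3, so H_2 ≅ 0.

H_0 ≅ Z,  H_1 ≅ Z,  H_2 = 0.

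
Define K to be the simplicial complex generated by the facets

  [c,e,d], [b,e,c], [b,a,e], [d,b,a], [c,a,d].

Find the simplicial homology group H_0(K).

We work with the vertex ordering a < b < c < d < e. The simplices of K, each written with vertices in increasing order, are:

  0-simplices (5): a, b, c, d, e
  1-simplices (10): ab, ac, ad, ae, bc, bd, be, cd, ce, de
  2-simplices (5): abd, abe, acd, bce, cde

giving chain groups C_0 ≅ Z^5, C_1 ≅ Z^10, C_2 ≅ Z^5.

∂_1: C_1 → C_0 is given by ∂[p,q] = [q] − [p]. For instance
  ∂ce = e − c.
As a 5×10 matrix over Z this has rank 4, with invariant factors (1,1,1,1).

∂_2: C_2 → C_1 sends each 2-simplex [p,q,r] to [q,r] − [p,r] + [p,q]. For instance
  ∂cde = de − ce + cd,
  ∂acd = cd − ad + ac.
As a 10×5 matrix over Z this has rank 5, with invariant factors (1,1,1,1,1).

Reading off H_k = ker ∂_k / im ∂_{k+1}:

  H_0: rank C_0 − rank ∂_1 = 5 − 4 = 1, and the invariant factors of ∂_1 are all 1, so H_0 ≅ Z.

(K is a triangulation of the Möbius band.)

H_0 = Z.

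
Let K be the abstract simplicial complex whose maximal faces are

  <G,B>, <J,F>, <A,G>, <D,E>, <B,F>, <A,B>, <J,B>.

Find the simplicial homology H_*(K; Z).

H_0 = Z^2,  H_1 = Z^2.

We work with the vertex ordering A < B < D < E < F < G < J. The simplices of K, each written with vertices in increasing order, are:

  0-simplices (7): A, B, D, E, F, G, J
  1-simplices (7): AB, AG, BF, BG, BJ, DE, FJ

so the chain groups are C_0 ≅ Z^7, C_1 ≅ Z^7.

Boundary ∂_1: C_1 → C_0 maps an edge to its endpoints' difference, ∂[p,q] = q − p. For instance
  ∂BJ = J − B.
As a 7×7 matrix over Z this has rank 5, with invariant factors (1,1,1,1,1).

Reading off H_k = ker ∂_k / im ∂_{k+1}:

  H_0: rank C_0 − rank ∂_1 = 7 − 5 = 2, and the invariant factors of ∂_1 are all 1, so H_0 ≅ Z^2.
  H_1: rank ker ∂_1 − rank ∂_2 = (7 − 5) − 0 = 2, and there is no ∂_2, so H_1 ≅ Z^2.

As a check, the Euler characteristic is 7 − 7 = 0, which agrees with 2 − 2 = 0.
(K is a triangulation of the disjoint union of the 1-simplex and a wedge of 2 circles.)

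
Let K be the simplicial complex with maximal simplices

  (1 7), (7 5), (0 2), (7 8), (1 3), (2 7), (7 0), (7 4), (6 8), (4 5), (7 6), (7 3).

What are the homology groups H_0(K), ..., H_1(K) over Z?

Take the total order 0 < 1 < 2 < 3 < 4 < 5 < 6 < 7 < 8 on the vertex set. Then K (dimension 1) consists of the simplices:

  0-simplices (9): [0], [1], [2], [3], [4], [5], [6], [7], [8]
  1-simplices (12): [0,2], [0,7], [1,3], [1,7], [2,7], [3,7], [4,5], [4,7], [5,7], [6,7], [6,8], [7,8]

so the chain groups are C_0 ≅ Z^9, C_1 ≅ Z^12.

∂_1: C_1 → C_0 is given by ∂[p,q] = [q] − [p].
As a 9×12 matrix over Z this has rank 8, with invariant factors (1,1,1,1,1,1,1,1).

From H_k ≅ ker(∂_k) / im(∂_{k+1}) we obtain:

  H_0: rank C_0 − rank ∂_1 = 9 − 8 = 1, and the invariant factors of ∂_1 are all 1, so H_0 ≅ Z.
  H_1: rank ker ∂_1 − rank ∂_2 = (12 − 8) − 0 = 4, and there is no ∂_2, so H_1 ≅ Z^4.

H_0 = Z,  H_1 = Z^4.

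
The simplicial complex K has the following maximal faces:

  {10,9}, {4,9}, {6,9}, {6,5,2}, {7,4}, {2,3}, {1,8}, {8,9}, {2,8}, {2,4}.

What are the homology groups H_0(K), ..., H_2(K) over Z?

H_0 = Z,  H_1 = Z^2,  H_2 = 0.

We work with the vertex ordering 1 < 2 < 3 < 4 < 5 < 6 < 7 < 8 < 9 < 10. The simplices of K, each written with vertices in increasing order, are:

  0-simplices (10): [1], [2], [3], [4], [5], [6], [7], [8], [9], [10]
  1-simplices (12): [1,8], [2,3], [2,4], [2,5], [2,6], [2,8], [4,7], [4,9], [5,6], [6,9], [8,9], [9,10]
  2-simplices (1): [2,5,6]

so the chain groups are C_0 ≅ Z^10, C_1 ≅ Z^12, C_2 ≅ Z^1.

The boundary map ∂_1: C_1 → C_0 sends each edge [p,q] (with p < q) to q − p. For instance
  ∂[1,8] = [8] − [1].
This gives a 10×12 integer matrix of rank 9; reducing to Smith normal form yields diagonal entries (1,1,1,1,1,1,1,1,1).

∂_2: C_2 → C_1 maps a triangle to the signed sum of its edges. For instance
  ∂[2,5,6] = [5,6] − [2,6] + [2,5].
As a 12×1 matrix over Z this has rank 1, with invariant factors (1).

Now H_k = ker ∂_k / im ∂_{k+1}, so:

  H_0: rank C_0 − rank ∂_1 = 10 − 9 = 1, and the invariant factors of ∂_1 are all 1, so H_0 ≅ Z.
  H_1: rank ker ∂_1 − rank ∂_2 = (12 − 9) − 1 = 2, and the invariant factors of ∂_2 are all 1, so H_1 ≅ Z^2.
  H_2: rank ker ∂_2 − rank ∂_3 = (1 − 1) − 0 = 0, and there is no ∂_3, so H_2 ≅ 0.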